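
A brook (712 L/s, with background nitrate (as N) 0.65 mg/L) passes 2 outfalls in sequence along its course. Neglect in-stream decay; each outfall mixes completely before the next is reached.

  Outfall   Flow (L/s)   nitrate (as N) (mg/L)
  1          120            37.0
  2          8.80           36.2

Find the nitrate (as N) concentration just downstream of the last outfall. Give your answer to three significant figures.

6.21 mg/L

After outfall 1: Q = 712.0 + 120.0 = 832.0 L/s; C = (712.0·0.6500 + 120.0·37.00)/832.0 = 5.893 mg/L.
After outfall 2: Q = 832.0 + 8.800 = 840.8 L/s; C = (832.0·5.893 + 8.800·36.20)/840.8 = 6.210 mg/L.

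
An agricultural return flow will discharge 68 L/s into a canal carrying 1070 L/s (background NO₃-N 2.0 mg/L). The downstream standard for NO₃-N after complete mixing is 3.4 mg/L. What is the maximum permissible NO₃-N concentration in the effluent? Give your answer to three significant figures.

25.4 mg/L

At the limit, (Qr·Cr + Qe·Cₑ)/(Qr + Qe) = 3.4:
Cₑ = (1138·3.4 − 1070·2.000) / 68.00 = 25.43 mg/L.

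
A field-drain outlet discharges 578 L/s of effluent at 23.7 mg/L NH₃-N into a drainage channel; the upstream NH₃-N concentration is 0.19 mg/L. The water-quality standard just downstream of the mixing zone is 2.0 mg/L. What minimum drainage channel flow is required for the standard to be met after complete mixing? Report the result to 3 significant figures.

6930 L/s

Set C_mix = 2.0: (Q·0.1900 + 578.0·23.70) / (Q + 578.0) = 2.0
→ Q = 578.0·(23.70 − 2.0)/(2.0 − 0.1900) = 6930 L/s.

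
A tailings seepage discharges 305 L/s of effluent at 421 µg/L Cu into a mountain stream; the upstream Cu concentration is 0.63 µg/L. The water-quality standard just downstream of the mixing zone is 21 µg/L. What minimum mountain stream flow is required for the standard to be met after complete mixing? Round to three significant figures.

5990 L/s

Set C_mix = 21: (Q·0.6300 + 305.0·421.0) / (Q + 305.0) = 21
→ Q = 305.0·(421.0 − 21)/(21 − 0.6300) = 5989 L/s.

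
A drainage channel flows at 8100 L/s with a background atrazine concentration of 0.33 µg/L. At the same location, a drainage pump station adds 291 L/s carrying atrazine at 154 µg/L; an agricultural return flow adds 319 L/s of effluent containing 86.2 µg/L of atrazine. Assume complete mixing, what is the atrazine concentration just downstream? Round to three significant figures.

Mass balance: C = (8100·0.3300 + 291.0·154.0 + 319.0·86.20) / 8710 = 74980/8710 = 8.609 µg/L.

8.61 µg/L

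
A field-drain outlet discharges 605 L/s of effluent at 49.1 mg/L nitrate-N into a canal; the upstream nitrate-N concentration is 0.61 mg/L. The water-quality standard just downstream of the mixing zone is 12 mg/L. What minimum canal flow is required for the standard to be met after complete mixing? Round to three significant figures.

Set C_mix = 12: (Q·0.6100 + 605.0·49.10) / (Q + 605.0) = 12
→ Q = 605.0·(49.10 − 12)/(12 − 0.6100) = 1971 L/s.

1970 L/s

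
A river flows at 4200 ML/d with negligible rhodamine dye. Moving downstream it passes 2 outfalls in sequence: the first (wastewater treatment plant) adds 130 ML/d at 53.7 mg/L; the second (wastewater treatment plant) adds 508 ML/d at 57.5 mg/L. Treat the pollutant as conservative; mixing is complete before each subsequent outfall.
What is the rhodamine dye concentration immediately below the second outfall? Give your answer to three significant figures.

7.48 mg/L

Below outfall 1: Q → 4330 ML/d, C = (4200·0 + 130.0·53.70)/4330 = 1.612 mg/L.
Below outfall 2: Q → 4838 ML/d, C = (4330·1.612 + 508.0·57.50)/4838 = 7.481 mg/L.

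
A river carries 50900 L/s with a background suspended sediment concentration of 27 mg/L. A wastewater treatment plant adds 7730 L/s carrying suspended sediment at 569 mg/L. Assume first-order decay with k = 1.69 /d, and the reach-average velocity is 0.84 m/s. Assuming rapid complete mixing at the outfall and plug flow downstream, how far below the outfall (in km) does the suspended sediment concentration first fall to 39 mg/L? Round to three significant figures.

Mixed concentration C = ΣQC/ΣQ = (50900·27.00 + 7730·569.0) / 58630 = 5773000/58630 = 98.46 mg/L.
Set 98.46·exp(−k·t) = 39 → t = ln(98.46/39)/k = 47350 s = 13.15 h.
Distance = v·t = 0.84·47350 = 39770 m = 39.77 km.

39.8 km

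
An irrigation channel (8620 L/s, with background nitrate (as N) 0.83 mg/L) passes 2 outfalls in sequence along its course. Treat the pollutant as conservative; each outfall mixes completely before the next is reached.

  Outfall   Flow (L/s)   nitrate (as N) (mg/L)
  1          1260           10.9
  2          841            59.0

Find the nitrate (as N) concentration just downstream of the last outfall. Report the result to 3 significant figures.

6.58 mg/L

Below outfall 1: Q → 9880 L/s, C = (8620·0.8300 + 1260·10.90)/9880 = 2.114 mg/L.
Below outfall 2: Q → 10720 L/s, C = (9880·2.114 + 841.0·59.00)/10720 = 6.577 mg/L.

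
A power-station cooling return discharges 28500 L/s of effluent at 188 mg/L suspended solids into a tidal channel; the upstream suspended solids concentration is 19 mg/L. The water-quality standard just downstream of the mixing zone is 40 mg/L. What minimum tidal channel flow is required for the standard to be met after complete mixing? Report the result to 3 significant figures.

Set C_mix = 40: (Q·19.00 + 28500·188.0) / (Q + 28500) = 40
→ Q = 28500·(188.0 − 40)/(40 − 19.00) = 200900 L/s.

201000 L/s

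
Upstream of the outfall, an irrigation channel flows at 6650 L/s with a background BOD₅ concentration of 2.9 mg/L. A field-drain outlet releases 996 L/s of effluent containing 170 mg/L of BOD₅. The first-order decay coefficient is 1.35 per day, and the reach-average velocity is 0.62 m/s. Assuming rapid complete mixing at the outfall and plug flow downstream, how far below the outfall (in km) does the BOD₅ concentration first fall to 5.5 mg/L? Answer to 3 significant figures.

After mixing, C = (6650·2.900 + 996.0·170.0) / 7646 = 188600/7646 = 24.67 mg/L.
Set 24.67·exp(−k·t) = 5.5 → t = ln(24.67/5.5)/k = 96050 s = 26.68 h.
Distance = v·t = 0.62·96050 = 59550 m = 59.55 km.

59.5 km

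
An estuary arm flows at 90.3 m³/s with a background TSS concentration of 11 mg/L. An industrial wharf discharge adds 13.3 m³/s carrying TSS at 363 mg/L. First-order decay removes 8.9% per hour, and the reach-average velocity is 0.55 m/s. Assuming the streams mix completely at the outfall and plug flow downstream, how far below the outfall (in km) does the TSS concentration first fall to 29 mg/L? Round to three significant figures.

After mixing, C = (90.30·11.00 + 13.30·363.0) / 103.6 = 5821/103.6 = 56.19 mg/L.
8.9%/h lost → k = −ln(1 − 0.089) = 0.09321 h⁻¹.
Set 56.19·exp(−k·t) = 29 → t = ln(56.19/29)/k = 25550 s = 7.096 h.
Distance = v·t = 0.55·25550 = 14050 m = 14.05 km.

14.0 km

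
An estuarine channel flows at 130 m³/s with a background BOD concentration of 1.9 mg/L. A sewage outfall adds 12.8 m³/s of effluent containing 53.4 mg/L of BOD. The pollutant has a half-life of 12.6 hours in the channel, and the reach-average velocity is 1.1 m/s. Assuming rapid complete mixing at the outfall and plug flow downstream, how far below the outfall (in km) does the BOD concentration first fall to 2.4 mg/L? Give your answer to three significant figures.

71.9 km

After mixing, C = (130.0·1.900 + 12.80·53.40) / 142.8 = 930.5/142.8 = 6.516 mg/L.
Half-life 12.6 h → k = ln 2 / 12.6 = 0.05501 h⁻¹ = 1.320 d⁻¹.
Set 6.516·exp(−k·t) = 2.4 → t = ln(6.516/2.4)/k = 65360 s = 18.16 h.
Distance = v·t = 1.1·65360 = 71900 m = 71.90 km.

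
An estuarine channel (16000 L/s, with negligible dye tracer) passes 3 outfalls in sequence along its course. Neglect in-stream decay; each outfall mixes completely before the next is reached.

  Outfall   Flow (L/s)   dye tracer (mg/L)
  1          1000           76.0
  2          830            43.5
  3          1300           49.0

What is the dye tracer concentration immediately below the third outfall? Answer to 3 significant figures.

Below outfall 1: Q → 17000 L/s, C = (16000·0 + 1000·76.00)/17000 = 4.471 mg/L.
Below outfall 2: Q → 17830 L/s, C = (17000·4.471 + 830.0·43.50)/17830 = 6.287 mg/L.
Below outfall 3: Q → 19130 L/s, C = (17830·6.287 + 1300·49.00)/19130 = 9.190 mg/L.

9.19 mg/L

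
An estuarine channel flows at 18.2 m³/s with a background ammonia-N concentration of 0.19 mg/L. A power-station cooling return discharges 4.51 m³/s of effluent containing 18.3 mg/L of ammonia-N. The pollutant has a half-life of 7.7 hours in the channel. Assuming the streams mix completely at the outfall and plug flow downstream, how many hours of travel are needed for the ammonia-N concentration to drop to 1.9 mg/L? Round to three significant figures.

Flow-weighted average: C = (18.20·0.1900 + 4.510·18.30) / 22.71 = 85.99/22.71 = 3.786 mg/L.
Half-life 7.7 h → k = ln 2 / 7.7 = 0.09002 h⁻¹ = 2.160 d⁻¹.
3.786·exp(−k·t) = 1.9 → t = ln(3.786/1.9)/k = 27580 s = 7.660 h.

7.66 h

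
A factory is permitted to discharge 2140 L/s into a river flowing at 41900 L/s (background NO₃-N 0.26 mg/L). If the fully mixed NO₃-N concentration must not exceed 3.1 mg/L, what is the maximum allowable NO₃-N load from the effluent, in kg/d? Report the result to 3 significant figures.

Mass balance at the limit: 41900·0.2600 + 2140·Cₑ = 44040·3.1 → Cₑ = 58.71 mg/L.
2140 L/s = 2.140 m³/s. Load = 2.140 m³/s × 58.71 g/m³ × 86 400 s/d = 10850 kg/d.

10900 kg/d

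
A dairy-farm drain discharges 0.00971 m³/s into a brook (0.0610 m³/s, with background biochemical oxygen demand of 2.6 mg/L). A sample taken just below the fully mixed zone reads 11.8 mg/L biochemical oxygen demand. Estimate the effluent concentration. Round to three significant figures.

Mass balance: 0.06100·2.600 + 0.009710·Cₑ = 0.07071·11.80
→ Cₑ = (0.07071·11.80 − 0.06100·2.600) / 0.009710 = 69.60 mg/L.

69.6 mg/L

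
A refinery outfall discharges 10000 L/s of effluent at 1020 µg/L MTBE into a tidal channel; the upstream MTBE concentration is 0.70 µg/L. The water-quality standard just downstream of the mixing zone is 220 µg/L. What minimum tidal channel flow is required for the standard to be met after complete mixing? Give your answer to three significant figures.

Set C_mix = 220: (Q·0.7000 + 10000·1020) / (Q + 10000) = 220
→ Q = 10000·(1020 − 220)/(220 − 0.7000) = 36480 L/s.

36500 L/s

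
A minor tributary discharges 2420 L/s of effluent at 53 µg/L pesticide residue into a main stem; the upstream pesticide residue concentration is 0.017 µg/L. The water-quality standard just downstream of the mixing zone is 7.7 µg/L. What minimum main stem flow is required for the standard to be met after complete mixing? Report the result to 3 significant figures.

Set C_mix = 7.7: (Q·0.01700 + 2420·53.00) / (Q + 2420) = 7.7
→ Q = 2420·(53.00 − 7.7)/(7.7 − 0.01700) = 14270 L/s.

14300 L/s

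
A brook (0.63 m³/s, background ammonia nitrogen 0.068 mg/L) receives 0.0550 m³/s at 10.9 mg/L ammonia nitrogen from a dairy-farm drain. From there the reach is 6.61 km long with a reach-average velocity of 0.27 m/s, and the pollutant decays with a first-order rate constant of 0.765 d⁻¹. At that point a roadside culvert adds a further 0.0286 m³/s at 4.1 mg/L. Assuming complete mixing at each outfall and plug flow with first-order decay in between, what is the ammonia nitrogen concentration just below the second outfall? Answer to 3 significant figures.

Mass balance: C = (0.6300·0.06800 + 0.05500·10.90) / 0.6850 = 0.6423/0.6850 = 0.9377 mg/L; combined flow 0.6850 m³/s.
Travel time t = 6.61·1000 / 0.27 = 24480 s = 6.800 h.
Applying C = C₀e^(−kt): 0.9377 × 0.8051 = 0.7550 mg/L.
Second outfall: C = (0.6850·0.7550 + 0.02860·4.100)/0.7136 = 0.8890 mg/L.

0.889 mg/L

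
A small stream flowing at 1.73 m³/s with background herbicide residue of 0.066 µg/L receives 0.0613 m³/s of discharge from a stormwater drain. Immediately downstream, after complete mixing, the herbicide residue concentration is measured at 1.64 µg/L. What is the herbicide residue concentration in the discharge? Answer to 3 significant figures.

46.1 µg/L

Mass balance: 1.730·0.06600 + 0.06130·Cₑ = 1.791·1.640
→ Cₑ = (1.791·1.640 − 1.730·0.06600) / 0.06130 = 46.06 µg/L.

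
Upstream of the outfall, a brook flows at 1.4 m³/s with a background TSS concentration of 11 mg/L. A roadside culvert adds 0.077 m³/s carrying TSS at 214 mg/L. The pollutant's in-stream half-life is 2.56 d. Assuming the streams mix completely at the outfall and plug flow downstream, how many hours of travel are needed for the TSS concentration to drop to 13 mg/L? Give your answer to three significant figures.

44.9 h

Flow-weighted average: C = (1.400·11.00 + 0.07700·214.0) / 1.477 = 31.88/1.477 = 21.58 mg/L.
Half-life 2.56 d → k = ln 2 / 2.56 = 0.2708 d⁻¹.
21.58·exp(−k·t) = 13 → t = ln(21.58/13)/k = 161800 s = 44.94 h.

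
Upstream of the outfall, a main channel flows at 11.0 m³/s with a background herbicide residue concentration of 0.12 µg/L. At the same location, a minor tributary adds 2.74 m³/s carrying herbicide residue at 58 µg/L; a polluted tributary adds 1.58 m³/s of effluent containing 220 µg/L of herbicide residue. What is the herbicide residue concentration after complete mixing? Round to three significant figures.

Flow-weighted average: C = (11.00·0.1200 + 2.740·58.00 + 1.580·220.0) / 15.32 = 507.8/15.32 = 33.15 µg/L.

33.1 µg/L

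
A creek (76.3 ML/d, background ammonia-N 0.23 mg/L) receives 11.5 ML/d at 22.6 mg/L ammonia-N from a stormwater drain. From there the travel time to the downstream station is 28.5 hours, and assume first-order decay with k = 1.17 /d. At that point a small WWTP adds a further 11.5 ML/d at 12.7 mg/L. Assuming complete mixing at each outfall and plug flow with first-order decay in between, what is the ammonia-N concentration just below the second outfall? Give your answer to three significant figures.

2.17 mg/L

After mixing, C = (76.30·0.2300 + 11.50·22.60) / 87.80 = 277.4/87.80 = 3.160 mg/L; combined flow 87.80 ML/d.
Applying C = C₀e^(−kt): 3.160 × 0.2492 = 0.7876 mg/L.
Second outfall: C = (87.80·0.7876 + 11.50·12.70)/99.30 = 2.167 mg/L.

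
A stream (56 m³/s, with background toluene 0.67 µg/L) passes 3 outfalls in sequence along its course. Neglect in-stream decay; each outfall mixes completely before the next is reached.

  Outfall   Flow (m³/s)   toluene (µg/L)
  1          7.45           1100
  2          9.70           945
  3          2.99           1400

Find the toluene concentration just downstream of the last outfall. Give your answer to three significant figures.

After outfall 1: Q = 56.00 + 7.450 = 63.45 m³/s; C = (56.00·0.6700 + 7.450·1100)/63.45 = 129.7 µg/L.
After outfall 2: Q = 63.45 + 9.700 = 73.15 m³/s; C = (63.45·129.7 + 9.700·945.0)/73.15 = 237.9 µg/L.
After outfall 3: Q = 73.15 + 2.990 = 76.14 m³/s; C = (73.15·237.9 + 2.990·1400)/76.14 = 283.5 µg/L.

283 µg/L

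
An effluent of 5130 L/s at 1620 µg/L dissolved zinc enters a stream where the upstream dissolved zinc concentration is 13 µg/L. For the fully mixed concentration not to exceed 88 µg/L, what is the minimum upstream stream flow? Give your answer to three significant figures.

105000 L/s

Set C_mix = 88: (Q·13.00 + 5130·1620) / (Q + 5130) = 88
→ Q = 5130·(1620 − 88)/(88 − 13.00) = 104800 L/s.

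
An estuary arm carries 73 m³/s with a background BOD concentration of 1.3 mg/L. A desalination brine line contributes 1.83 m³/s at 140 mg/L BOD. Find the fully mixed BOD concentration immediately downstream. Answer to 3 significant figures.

4.69 mg/L

Mass balance: C = (73.00·1.300 + 1.830·140.0) / 74.83 = 351.1/74.83 = 4.692 mg/L.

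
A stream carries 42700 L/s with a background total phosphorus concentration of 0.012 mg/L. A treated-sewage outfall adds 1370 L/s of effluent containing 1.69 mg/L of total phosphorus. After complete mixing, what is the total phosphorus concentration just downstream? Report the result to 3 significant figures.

0.0642 mg/L

Flow-weighted average: C = (42700·0.01200 + 1370·1.690) / 44070 = 2828/44070 = 0.06416 mg/L.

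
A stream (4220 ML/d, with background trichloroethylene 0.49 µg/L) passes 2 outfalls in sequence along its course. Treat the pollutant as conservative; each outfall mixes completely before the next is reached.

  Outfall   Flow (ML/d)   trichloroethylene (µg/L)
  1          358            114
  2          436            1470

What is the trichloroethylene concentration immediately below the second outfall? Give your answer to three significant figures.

Below outfall 1: Q → 4578 ML/d, C = (4220·0.4900 + 358.0·114.0)/4578 = 9.366 µg/L.
Below outfall 2: Q → 5014 ML/d, C = (4578·9.366 + 436.0·1470)/5014 = 136.4 µg/L.

136 µg/L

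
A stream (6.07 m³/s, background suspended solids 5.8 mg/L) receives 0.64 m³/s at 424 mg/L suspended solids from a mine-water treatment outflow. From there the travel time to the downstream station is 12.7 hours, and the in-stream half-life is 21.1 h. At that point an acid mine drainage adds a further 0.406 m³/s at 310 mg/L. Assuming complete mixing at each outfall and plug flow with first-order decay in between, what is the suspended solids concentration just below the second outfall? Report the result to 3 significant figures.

After mixing, C = (6.070·5.800 + 0.6400·424.0) / 6.710 = 306.6/6.710 = 45.69 mg/L; combined flow 6.710 m³/s.
Half-life 21.1 h → k = ln 2 / 21.1 = 0.03285 h⁻¹ = 0.7884 d⁻¹.
After decay, C = 45.69 × e^(−kt) = 45.69 × 0.6589 = 30.10 mg/L.
Second outfall: C = (6.710·30.10 + 0.4060·310.0)/7.116 = 46.07 mg/L.

46.1 mg/L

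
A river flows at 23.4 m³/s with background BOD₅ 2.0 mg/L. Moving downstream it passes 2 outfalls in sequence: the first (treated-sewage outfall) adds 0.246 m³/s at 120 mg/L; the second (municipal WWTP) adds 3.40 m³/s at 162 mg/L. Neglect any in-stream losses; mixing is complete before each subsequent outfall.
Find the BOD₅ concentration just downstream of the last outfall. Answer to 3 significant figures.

After outfall 1: Q = 23.40 + 0.2460 = 23.65 m³/s; C = (23.40·2.000 + 0.2460·120.0)/23.65 = 3.228 mg/L.
After outfall 2: Q = 23.65 + 3.400 = 27.05 m³/s; C = (23.65·3.228 + 3.400·162.0)/27.05 = 23.19 mg/L.

23.2 mg/L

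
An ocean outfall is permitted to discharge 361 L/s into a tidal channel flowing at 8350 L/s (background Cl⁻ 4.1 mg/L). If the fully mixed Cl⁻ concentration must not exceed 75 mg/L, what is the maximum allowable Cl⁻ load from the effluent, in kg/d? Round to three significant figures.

53500 kg/d

Mass balance at the limit: 8350·4.100 + 361.0·Cₑ = 8711·75 → Cₑ = 1715 mg/L.
361.0 L/s = 0.3610 m³/s. Load = 0.3610 m³/s × 1715 g/m³ × 86 400 s/d = 53490 kg/d.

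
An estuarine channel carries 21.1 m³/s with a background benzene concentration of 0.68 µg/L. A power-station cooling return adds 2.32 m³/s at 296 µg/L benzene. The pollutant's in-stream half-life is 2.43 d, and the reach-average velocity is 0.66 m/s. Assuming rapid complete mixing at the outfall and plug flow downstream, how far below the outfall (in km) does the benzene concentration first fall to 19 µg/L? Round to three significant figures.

Conservation of mass: C = (21.10·0.6800 + 2.320·296.0) / 23.42 = 701.1/23.42 = 29.93 µg/L.
Half-life 2.43 d → k = ln 2 / 2.43 = 0.2852 d⁻¹.
Set 29.93·exp(−k·t) = 19 → t = ln(29.93/19)/k = 137700 s = 38.25 h.
Distance = v·t = 0.66·137700 = 90880 m = 90.88 km.

90.9 km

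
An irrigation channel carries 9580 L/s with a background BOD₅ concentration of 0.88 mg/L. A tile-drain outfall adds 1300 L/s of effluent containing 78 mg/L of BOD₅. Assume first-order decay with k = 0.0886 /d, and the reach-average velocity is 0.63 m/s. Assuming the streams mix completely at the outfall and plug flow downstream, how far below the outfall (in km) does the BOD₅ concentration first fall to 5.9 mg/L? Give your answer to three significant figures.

330 km

Mass balance: C = (9580·0.8800 + 1300·78.00) / 10880 = 109800/10880 = 10.09 mg/L.
Set 10.09·exp(−k·t) = 5.9 → t = ln(10.09/5.9)/k = 523700 s = 145.5 h.
Distance = v·t = 0.63·523700 = 329900 m = 329.9 km.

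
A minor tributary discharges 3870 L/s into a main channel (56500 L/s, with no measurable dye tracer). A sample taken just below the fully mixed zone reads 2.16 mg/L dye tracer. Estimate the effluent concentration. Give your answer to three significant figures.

33.7 mg/L

Mass balance: 56500·0 + 3870·Cₑ = 60370·2.160
→ Cₑ = (60370·2.160 − 56500·0) / 3870 = 33.69 mg/L.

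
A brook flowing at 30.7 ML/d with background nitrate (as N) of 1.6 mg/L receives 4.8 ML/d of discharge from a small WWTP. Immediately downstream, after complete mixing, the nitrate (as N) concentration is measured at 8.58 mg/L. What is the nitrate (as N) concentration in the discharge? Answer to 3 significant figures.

Mass balance: 30.70·1.600 + 4.800·Cₑ = 35.50·8.580
→ Cₑ = (35.50·8.580 − 30.70·1.600) / 4.800 = 53.22 mg/L.

53.2 mg/L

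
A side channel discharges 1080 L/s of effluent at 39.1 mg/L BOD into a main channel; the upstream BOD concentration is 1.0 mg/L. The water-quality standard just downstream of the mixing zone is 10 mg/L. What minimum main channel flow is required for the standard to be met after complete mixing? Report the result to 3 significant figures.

Set C_mix = 10: (Q·1.000 + 1080·39.10) / (Q + 1080) = 10
→ Q = 1080·(39.10 − 10)/(10 − 1.000) = 3492 L/s.

3490 L/s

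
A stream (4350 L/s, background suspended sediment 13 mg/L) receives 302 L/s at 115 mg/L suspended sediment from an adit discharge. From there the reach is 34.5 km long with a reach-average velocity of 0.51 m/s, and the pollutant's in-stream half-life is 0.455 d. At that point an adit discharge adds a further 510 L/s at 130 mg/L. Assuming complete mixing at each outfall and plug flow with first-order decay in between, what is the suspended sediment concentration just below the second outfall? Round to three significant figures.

After mixing, C = (4350·13.00 + 302.0·115.0) / 4652 = 91280/4652 = 19.62 mg/L; combined flow 4652 L/s.
Travel time t = 34.5·1000 / 0.51 = 67650 s = 18.79 h.
Half-life 0.455 d → k = ln 2 / 0.455 = 1.523 d⁻¹.
After decay, C = 19.62 × e^(−kt) = 19.62 × 0.3034 = 5.953 mg/L.
At the second outfall, C = (4652·5.953 + 510.0·130.0) / (4652 + 510.0) = 18.21 mg/L.

18.2 mg/L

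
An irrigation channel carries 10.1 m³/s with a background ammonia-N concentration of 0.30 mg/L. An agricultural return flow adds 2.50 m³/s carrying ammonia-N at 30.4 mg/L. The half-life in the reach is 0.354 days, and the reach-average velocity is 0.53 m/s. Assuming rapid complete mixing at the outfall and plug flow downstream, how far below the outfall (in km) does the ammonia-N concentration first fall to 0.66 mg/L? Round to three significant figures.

Mass balance: C = (10.10·0.3000 + 2.500·30.40) / 12.60 = 79.03/12.60 = 6.272 mg/L.
Half-life 0.354 d → k = ln 2 / 0.354 = 1.958 d⁻¹.
Set 6.272·exp(−k·t) = 0.66 → t = ln(6.272/0.66)/k = 99360 s = 27.60 h.
Distance = v·t = 0.53·99360 = 52660 m = 52.66 km.

52.7 km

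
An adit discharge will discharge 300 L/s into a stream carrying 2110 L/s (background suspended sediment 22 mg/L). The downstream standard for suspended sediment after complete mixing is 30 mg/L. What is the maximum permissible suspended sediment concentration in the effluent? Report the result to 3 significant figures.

86.3 mg/L

At the limit, (Qr·Cr + Qe·Cₑ)/(Qr + Qe) = 30:
Cₑ = (2410·30 − 2110·22.00) / 300.0 = 86.27 mg/L.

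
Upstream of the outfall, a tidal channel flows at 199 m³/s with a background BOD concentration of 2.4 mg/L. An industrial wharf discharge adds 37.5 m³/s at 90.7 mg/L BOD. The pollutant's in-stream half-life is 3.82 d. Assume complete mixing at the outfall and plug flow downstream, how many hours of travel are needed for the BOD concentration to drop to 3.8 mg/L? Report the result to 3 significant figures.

193 h

Conservation of mass: C = (199.0·2.400 + 37.50·90.70) / 236.5 = 3879/236.5 = 16.40 mg/L.
Half-life 3.82 d → k = ln 2 / 3.82 = 0.1815 d⁻¹.
16.40·exp(−k·t) = 3.8 → t = ln(16.40/3.8)/k = 696300 s = 193.4 h.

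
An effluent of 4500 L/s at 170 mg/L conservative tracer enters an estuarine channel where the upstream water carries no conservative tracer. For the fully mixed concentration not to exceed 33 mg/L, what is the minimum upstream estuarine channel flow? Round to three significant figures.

18700 L/s

Set C_mix = 33: (Q·0 + 4500·170.0) / (Q + 4500) = 33
→ Q = 4500·(170.0 − 33)/(33 − 0) = 18680 L/s.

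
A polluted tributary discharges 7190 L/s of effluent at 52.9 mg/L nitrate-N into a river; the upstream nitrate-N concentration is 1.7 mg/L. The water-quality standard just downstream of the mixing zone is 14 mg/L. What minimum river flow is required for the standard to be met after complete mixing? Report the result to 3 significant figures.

Set C_mix = 14: (Q·1.700 + 7190·52.90) / (Q + 7190) = 14
→ Q = 7190·(52.90 − 14)/(14 − 1.700) = 22740 L/s.

22700 L/s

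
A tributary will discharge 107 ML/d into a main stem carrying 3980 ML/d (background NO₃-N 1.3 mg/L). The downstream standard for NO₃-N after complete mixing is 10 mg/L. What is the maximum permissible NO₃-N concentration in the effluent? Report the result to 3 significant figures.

334 mg/L

At the limit, (Qr·Cr + Qe·Cₑ)/(Qr + Qe) = 10:
Cₑ = (4087·10 − 3980·1.300) / 107.0 = 333.6 mg/L.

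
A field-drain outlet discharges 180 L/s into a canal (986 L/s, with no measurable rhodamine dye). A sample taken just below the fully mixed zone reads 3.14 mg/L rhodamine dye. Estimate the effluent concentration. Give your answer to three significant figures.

20.3 mg/L

Mass balance: 986.0·0 + 180.0·Cₑ = 1166·3.140
→ Cₑ = (1166·3.140 − 986.0·0) / 180.0 = 20.34 mg/L.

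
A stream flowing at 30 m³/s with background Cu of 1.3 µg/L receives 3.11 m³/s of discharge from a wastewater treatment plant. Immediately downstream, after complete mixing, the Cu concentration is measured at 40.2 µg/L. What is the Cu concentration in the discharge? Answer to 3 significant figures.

415 µg/L

Mass balance: 30.00·1.300 + 3.110·Cₑ = 33.11·40.20
→ Cₑ = (33.11·40.20 − 30.00·1.300) / 3.110 = 415.4 µg/L.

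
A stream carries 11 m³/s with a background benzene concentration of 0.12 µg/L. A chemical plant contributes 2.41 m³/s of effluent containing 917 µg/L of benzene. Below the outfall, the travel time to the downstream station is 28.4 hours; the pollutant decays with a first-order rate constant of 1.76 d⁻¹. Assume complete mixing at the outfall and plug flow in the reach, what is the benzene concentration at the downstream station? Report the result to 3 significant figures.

Flow-weighted average: C = (11.00·0.1200 + 2.410·917.0) / 13.41 = 2211/13.41 = 164.9 µg/L.
Applying C = C₀e^(−kt): 164.9 × 0.1246 = 20.55 µg/L.

20.5 µg/L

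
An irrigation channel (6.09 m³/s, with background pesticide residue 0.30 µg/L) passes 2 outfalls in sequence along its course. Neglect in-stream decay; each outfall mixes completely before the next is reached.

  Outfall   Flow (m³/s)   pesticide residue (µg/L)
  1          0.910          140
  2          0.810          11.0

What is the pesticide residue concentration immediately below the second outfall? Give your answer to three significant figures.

Below outfall 1: Q → 7.000 m³/s, C = (6.090·0.3000 + 0.9100·140.0)/7.000 = 18.46 µg/L.
Below outfall 2: Q → 7.810 m³/s, C = (7.000·18.46 + 0.8100·11.00)/7.810 = 17.69 µg/L.

17.7 µg/L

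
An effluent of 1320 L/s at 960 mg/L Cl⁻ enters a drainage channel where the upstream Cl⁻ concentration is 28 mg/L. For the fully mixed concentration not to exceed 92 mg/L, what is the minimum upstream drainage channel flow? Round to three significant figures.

Set C_mix = 92: (Q·28.00 + 1320·960.0) / (Q + 1320) = 92
→ Q = 1320·(960.0 − 92)/(92 − 28.00) = 17900 L/s.

17900 L/s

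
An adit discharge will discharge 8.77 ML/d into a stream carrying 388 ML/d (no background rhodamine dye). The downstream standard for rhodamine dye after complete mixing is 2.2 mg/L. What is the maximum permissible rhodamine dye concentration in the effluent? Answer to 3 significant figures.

99.5 mg/L

At the limit, (Qr·Cr + Qe·Cₑ)/(Qr + Qe) = 2.2:
Cₑ = (396.8·2.2 − 388.0·0) / 8.770 = 99.53 mg/L.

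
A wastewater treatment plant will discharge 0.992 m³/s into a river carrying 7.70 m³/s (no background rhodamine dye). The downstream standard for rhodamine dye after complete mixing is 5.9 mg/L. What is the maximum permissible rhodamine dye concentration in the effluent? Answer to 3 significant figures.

At the limit, (Qr·Cr + Qe·Cₑ)/(Qr + Qe) = 5.9:
Cₑ = (8.692·5.9 − 7.700·0) / 0.9920 = 51.70 mg/L.

51.7 mg/L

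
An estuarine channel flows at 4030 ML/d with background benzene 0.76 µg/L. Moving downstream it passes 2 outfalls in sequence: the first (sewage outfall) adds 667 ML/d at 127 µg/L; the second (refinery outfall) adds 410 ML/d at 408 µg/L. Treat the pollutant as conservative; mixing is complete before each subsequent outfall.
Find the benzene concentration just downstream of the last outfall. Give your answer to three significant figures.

49.9 µg/L

After outfall 1: Q = 4030 + 667.0 = 4697 ML/d; C = (4030·0.7600 + 667.0·127.0)/4697 = 18.69 µg/L.
After outfall 2: Q = 4697 + 410.0 = 5107 ML/d; C = (4697·18.69 + 410.0·408.0)/5107 = 49.94 µg/L.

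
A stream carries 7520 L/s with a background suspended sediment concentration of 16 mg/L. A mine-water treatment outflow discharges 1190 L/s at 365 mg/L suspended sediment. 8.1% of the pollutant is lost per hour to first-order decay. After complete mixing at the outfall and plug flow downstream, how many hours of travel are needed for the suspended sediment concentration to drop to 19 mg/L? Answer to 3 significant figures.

Mass balance: C = (7520·16.00 + 1190·365.0) / 8710 = 554700/8710 = 63.68 mg/L.
8.1%/h lost → k = −ln(1 − 0.081) = 0.08447 h⁻¹.
63.68·exp(−k·t) = 19 → t = ln(63.68/19)/k = 51550 s = 14.32 h.

14.3 h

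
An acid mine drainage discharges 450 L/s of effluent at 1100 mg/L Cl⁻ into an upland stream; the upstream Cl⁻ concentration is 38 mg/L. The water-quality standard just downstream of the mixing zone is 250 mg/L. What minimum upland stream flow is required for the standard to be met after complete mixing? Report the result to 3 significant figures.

Set C_mix = 250: (Q·38.00 + 450.0·1100) / (Q + 450.0) = 250
→ Q = 450.0·(1100 − 250)/(250 − 38.00) = 1804 L/s.

1800 L/s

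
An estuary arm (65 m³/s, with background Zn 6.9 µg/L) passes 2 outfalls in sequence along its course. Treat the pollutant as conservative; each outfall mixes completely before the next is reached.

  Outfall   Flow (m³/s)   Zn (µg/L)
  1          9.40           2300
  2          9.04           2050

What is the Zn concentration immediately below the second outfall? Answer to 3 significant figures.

Below outfall 1: Q → 74.40 m³/s, C = (65.00·6.900 + 9.400·2300)/74.40 = 296.6 µg/L.
Below outfall 2: Q → 83.44 m³/s, C = (74.40·296.6 + 9.040·2050)/83.44 = 486.6 µg/L.

487 µg/L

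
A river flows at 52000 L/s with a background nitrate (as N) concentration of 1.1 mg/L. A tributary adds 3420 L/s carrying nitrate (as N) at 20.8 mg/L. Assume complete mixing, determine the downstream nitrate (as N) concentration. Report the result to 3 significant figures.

2.32 mg/L

Flow-weighted average: C = (52000·1.100 + 3420·20.80) / 55420 = 128300/55420 = 2.316 mg/L.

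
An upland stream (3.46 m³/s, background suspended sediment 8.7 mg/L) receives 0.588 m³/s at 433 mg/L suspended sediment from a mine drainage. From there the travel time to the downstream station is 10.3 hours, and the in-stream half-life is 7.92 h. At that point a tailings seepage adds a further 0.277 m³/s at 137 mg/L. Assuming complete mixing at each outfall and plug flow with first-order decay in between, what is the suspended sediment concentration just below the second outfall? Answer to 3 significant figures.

After mixing, C = (3.460·8.700 + 0.5880·433.0) / 4.048 = 284.7/4.048 = 70.33 mg/L; combined flow 4.048 m³/s.
Half-life 7.92 h → k = ln 2 / 7.92 = 0.08752 h⁻¹ = 2.100 d⁻¹.
First-order decay: C = 70.33·exp(−k·t) = 70.33·0.4060 = 28.55 mg/L.
At the second outfall, C = (4.048·28.55 + 0.2770·137.0) / (4.048 + 0.2770) = 35.50 mg/L.

35.5 mg/L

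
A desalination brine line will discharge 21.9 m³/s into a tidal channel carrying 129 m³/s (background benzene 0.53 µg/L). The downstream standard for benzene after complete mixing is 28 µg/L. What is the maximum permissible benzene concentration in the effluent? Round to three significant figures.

At the limit, (Qr·Cr + Qe·Cₑ)/(Qr + Qe) = 28:
Cₑ = (150.9·28 − 129.0·0.5300) / 21.90 = 189.8 µg/L.

190 µg/L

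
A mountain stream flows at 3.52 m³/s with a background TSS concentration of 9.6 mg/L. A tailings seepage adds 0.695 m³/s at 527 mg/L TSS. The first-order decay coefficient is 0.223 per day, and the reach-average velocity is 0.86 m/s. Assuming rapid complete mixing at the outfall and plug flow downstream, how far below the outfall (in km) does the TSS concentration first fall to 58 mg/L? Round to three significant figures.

164 km

Conservation of mass: C = (3.520·9.600 + 0.6950·527.0) / 4.215 = 400.1/4.215 = 94.91 mg/L.
Set 94.91·exp(−k·t) = 58 → t = ln(94.91/58)/k = 190800 s = 53.01 h.
Distance = v·t = 0.86·190800 = 164100 m = 164.1 km.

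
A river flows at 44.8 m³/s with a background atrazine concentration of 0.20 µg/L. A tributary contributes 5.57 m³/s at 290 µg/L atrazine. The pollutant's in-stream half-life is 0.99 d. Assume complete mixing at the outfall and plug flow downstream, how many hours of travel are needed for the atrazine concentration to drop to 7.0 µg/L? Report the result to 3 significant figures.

52.4 h

Flow-weighted average: C = (44.80·0.2000 + 5.570·290.0) / 50.37 = 1624/50.37 = 32.25 µg/L.
Half-life 0.99 d → k = ln 2 / 0.99 = 0.7001 d⁻¹.
32.25·exp(−k·t) = 7.0 → t = ln(32.25/7.0)/k = 188500 s = 52.36 h.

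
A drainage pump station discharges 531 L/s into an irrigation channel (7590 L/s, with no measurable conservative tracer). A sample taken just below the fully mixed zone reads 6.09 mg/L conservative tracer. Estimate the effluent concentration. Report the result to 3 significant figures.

Mass balance: 7590·0 + 531.0·Cₑ = 8121·6.090
→ Cₑ = (8121·6.090 − 7590·0) / 531.0 = 93.14 mg/L.

93.1 mg/L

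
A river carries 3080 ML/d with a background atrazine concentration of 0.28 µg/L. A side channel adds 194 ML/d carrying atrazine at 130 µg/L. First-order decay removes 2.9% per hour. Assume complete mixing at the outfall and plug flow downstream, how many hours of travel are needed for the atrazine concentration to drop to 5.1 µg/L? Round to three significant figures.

15.2 h

Mixed concentration C = ΣQC/ΣQ = (3080·0.2800 + 194.0·130.0) / 3274 = 26080/3274 = 7.967 µg/L.
2.9%/h lost → k = −ln(1 − 0.029) = 0.02943 h⁻¹.
7.967·exp(−k·t) = 5.1 → t = ln(7.967/5.1)/k = 54560 s = 15.16 h.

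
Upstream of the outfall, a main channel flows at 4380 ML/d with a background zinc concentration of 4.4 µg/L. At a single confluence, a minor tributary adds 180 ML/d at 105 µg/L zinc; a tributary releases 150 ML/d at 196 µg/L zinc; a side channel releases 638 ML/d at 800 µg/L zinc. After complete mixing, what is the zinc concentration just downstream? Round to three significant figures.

Flow-weighted average: C = (4380·4.400 + 180.0·105.0 + 150.0·196.0 + 638.0·800.0) / 5348 = 578000/5348 = 108.1 µg/L.

108 µg/L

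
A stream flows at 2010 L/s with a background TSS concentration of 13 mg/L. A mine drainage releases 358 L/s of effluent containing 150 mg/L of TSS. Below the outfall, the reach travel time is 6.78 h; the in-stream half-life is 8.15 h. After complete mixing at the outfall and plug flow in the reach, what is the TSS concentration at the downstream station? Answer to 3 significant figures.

Conservation of mass: C = (2010·13.00 + 358.0·150.0) / 2368 = 79830/2368 = 33.71 mg/L.
Half-life 8.15 h → k = ln 2 / 8.15 = 0.08505 h⁻¹ = 2.041 d⁻¹.
Applying C = C₀e^(−kt): 33.71 × 0.5618 = 18.94 mg/L.

18.9 mg/L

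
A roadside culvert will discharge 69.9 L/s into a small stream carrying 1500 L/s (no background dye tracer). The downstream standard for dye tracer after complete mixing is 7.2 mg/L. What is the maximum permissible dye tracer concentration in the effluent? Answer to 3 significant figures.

At the limit, (Qr·Cr + Qe·Cₑ)/(Qr + Qe) = 7.2:
Cₑ = (1570·7.2 − 1500·0) / 69.90 = 161.7 mg/L.

162 mg/L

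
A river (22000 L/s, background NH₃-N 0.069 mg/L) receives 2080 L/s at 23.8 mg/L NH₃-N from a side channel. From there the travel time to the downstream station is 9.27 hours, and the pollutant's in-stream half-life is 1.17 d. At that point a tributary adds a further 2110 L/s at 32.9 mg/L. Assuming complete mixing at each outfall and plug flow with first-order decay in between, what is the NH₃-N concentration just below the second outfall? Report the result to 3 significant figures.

After mixing, C = (22000·0.06900 + 2080·23.80) / 24080 = 51020/24080 = 2.119 mg/L; combined flow 24080 L/s.
Half-life 1.17 d → k = ln 2 / 1.17 = 0.5924 d⁻¹.
First-order decay: C = 2.119·exp(−k·t) = 2.119·0.7955 = 1.685 mg/L.
At the second outfall, C = (24080·1.685 + 2110·32.90) / (24080 + 2110) = 4.200 mg/L.

4.20 mg/L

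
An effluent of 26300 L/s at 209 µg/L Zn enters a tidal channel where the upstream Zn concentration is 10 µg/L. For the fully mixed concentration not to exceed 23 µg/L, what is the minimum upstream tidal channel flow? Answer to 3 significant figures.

376000 L/s

Set C_mix = 23: (Q·10.00 + 26300·209.0) / (Q + 26300) = 23
→ Q = 26300·(209.0 − 23)/(23 − 10.00) = 376300 L/s.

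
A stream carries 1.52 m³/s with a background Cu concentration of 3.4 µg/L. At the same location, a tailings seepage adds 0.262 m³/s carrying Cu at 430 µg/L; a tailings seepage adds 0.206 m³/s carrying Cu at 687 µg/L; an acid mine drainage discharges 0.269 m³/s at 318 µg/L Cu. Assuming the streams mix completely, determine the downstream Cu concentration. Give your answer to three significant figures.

153 µg/L

Mass balance: C = (1.520·3.400 + 0.2620·430.0 + 0.2060·687.0 + 0.2690·318.0) / 2.257 = 344.9/2.257 = 152.8 µg/L.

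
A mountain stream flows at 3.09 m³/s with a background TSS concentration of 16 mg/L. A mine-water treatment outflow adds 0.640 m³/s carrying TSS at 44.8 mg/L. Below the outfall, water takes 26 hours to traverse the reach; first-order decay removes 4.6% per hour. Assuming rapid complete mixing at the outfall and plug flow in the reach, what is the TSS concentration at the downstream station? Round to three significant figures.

Mixed concentration C = ΣQC/ΣQ = (3.090·16.00 + 0.6400·44.80) / 3.730 = 78.11/3.730 = 20.94 mg/L.
4.6%/h lost → k = −ln(1 − 0.046) = 0.04709 h⁻¹.
Applying C = C₀e^(−kt): 20.94 × 0.2939 = 6.156 mg/L.

6.16 mg/L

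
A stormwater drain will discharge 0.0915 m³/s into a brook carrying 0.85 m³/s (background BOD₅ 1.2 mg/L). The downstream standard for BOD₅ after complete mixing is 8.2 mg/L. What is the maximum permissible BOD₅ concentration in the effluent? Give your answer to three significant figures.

73.2 mg/L

At the limit, (Qr·Cr + Qe·Cₑ)/(Qr + Qe) = 8.2:
Cₑ = (0.9415·8.2 − 0.8500·1.200) / 0.09150 = 73.23 mg/L.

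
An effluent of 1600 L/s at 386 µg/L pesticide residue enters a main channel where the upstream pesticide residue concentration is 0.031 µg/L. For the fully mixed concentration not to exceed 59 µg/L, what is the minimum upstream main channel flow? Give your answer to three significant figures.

8870 L/s

Set C_mix = 59: (Q·0.03100 + 1600·386.0) / (Q + 1600) = 59
→ Q = 1600·(386.0 − 59)/(59 − 0.03100) = 8872 L/s.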